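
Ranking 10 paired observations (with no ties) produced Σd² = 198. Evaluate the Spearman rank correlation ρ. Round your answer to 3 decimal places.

-0.200

ρ = 1 − 6Σd² / [n(n²−1)] = 1 − 6×198 / (10×99)
  = 1 − 1188/990 = 1 − 1.2000 ≈ -0.200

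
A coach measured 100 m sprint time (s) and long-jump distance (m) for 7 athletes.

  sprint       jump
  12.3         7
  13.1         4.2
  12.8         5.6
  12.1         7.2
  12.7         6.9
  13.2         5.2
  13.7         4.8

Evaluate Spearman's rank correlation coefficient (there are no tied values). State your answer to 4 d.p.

-0.8929

Rank sprint: 2, 5, 4, 1, 3, 6, 7
Rank jump: 6, 1, 4, 7, 5, 3, 2
d = rank(sprint) − rank(jump): -4, 4, 0, -6, -2, 3, 5; Σd² = 106
ρ = 1 − 6Σd² / [n(n²−1)] = 1 − 6×106 / (7×48) = 1 − 636/336 ≈ -0.8929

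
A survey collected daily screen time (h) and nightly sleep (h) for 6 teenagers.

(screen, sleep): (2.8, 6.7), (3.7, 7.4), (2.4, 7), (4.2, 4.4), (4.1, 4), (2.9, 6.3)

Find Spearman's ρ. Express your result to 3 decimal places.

-0.600

Rank screen: 2, 4, 1, 6, 5, 3
Rank sleep: 4, 6, 5, 2, 1, 3
d = rank(screen) − rank(sleep): -2, -2, -4, 4, 4, 0; Σd² = 56
ρ = 1 − 6Σd² / [n(n²−1)] = 1 − 6×56 / (6×35) = 1 − 336/210 ≈ -0.600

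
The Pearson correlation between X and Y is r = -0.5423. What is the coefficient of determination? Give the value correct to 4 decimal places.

r² = (-0.5423)² = 0.2941

0.2941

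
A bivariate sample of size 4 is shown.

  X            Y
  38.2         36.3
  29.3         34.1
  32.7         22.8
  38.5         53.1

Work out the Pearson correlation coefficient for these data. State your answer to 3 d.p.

0.613

n = 4, ΣX = 138.7, ΣY = 146.3, ΣX² = 4869.27, ΣY² = 5819.95, ΣXY = 5175.7
nΣXY − ΣXΣY = 20702.8 − 20291.81 = 410.99
nΣX² − (ΣX)² = 19477.08 − 19237.69 = 239.39; nΣY² − (ΣY)² = 23279.8 − 21403.69 = 1876.11
r = 410.99 / √(239.39 × 1876.11) = 410.99 / 670.1656 ≈ 0.613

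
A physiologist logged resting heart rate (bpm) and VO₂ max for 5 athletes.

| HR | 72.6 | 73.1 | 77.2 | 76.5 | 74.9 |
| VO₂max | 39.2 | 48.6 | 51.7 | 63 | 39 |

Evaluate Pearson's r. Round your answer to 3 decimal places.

n = 5, Σx = 374.3, Σy = 241.5, Σx² = 28036.47, Σy² = 12061.49, Σxy = 18130.42
nΣxy − ΣxΣy = 90652.1 − 90393.45 = 258.65
nΣx² − (Σx)² = 140182.35 − 140100.49 = 81.86; nΣy² − (Σy)² = 60307.45 − 58322.25 = 1985.2
r = 258.65 / √(81.86 × 1985.2) = 258.65 / 403.1234 ≈ 0.642

0.642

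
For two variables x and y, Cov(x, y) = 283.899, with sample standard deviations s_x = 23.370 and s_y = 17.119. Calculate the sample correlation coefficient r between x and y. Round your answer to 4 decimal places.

r = Cov(x,y) / (s_x · s_y) = 283.899 / (23.370 × 17.119)
  = 283.899 / 400.0710 ≈ 0.7096

0.7096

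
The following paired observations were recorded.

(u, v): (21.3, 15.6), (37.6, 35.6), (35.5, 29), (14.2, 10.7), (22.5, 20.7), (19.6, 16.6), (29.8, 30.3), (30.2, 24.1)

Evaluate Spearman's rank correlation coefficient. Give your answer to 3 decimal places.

0.905

Rank u: 3, 8, 7, 1, 4, 2, 5, 6
Rank v: 2, 8, 6, 1, 4, 3, 7, 5
d = rank(u) − rank(v): 1, 0, 1, 0, 0, -1, -2, 1; Σd² = 8
ρ = 1 − 6Σd² / [n(n²−1)] = 1 − 6×8 / (8×63) = 1 − 48/504 ≈ 0.905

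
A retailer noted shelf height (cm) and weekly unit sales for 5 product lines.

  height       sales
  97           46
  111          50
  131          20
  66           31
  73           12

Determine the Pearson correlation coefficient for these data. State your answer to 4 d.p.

0.2019

n = 5, Σx = 478, Σy = 159, Σx² = 48576, Σy² = 6121, Σxy = 15554
nΣxy − ΣxΣy = 77770 − 76002 = 1768
nΣx² − (Σx)² = 242880 − 228484 = 14396; nΣy² − (Σy)² = 30605 − 25281 = 5324
r = 1768 / √(14396 × 5324) = 1768 / 8754.6733 ≈ 0.2019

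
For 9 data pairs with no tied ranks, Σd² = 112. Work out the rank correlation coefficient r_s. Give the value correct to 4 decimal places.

0.0667

ρ = 1 − 6Σd² / [n(n²−1)] = 1 − 6×112 / (9×80)
  = 1 − 672/720 = 1 − 0.93333 ≈ 0.0667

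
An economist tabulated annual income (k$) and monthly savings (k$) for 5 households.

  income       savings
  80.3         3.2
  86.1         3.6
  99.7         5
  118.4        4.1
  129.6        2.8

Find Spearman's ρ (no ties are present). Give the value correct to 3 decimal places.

-0.100

Rank income: 1, 2, 3, 4, 5
Rank savings: 2, 3, 5, 4, 1
d = rank(income) − rank(savings): -1, -1, -2, 0, 4; Σd² = 22
ρ = 1 − 6Σd² / [n(n²−1)] = 1 − 6×22 / (5×24) = 1 − 132/120 ≈ -0.100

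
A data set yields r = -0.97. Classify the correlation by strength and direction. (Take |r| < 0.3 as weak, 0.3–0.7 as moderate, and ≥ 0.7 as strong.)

strong negative

r = -0.97 < 0 so the relationship is negative.
|r| = 0.97, which falls in the strong range.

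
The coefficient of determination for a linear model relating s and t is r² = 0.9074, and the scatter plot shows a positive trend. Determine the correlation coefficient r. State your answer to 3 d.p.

0.953

|r| = √0.9074 = 0.953
The association is positive, so r = 0.953.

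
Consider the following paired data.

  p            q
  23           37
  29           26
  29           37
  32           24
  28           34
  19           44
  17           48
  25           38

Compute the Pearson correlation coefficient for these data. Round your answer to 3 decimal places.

-0.910

n = 8, Σp = 202, Σq = 288, Σp² = 5294, Σq² = 10830, Σpq = 7000
nΣpq − ΣpΣq = 56000 − 58176 = -2176
nΣp² − (Σp)² = 42352 − 40804 = 1548; nΣq² − (Σq)² = 86640 − 82944 = 3696
r = -2176 / √(1548 × 3696) = -2176 / 2391.9465 ≈ -0.910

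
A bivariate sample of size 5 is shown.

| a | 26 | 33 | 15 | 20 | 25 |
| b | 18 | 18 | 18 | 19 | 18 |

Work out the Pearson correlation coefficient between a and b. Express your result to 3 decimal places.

n = 5, Σa = 119, Σb = 91, Σa² = 3015, Σb² = 1657, Σab = 2162
nΣab − ΣaΣb = 10810 − 10829 = -19
nΣa² − (Σa)² = 15075 − 14161 = 914; nΣb² − (Σb)² = 8285 − 8281 = 4
r = -19 / √(914 × 4) = -19 / 60.4649 ≈ -0.314

-0.314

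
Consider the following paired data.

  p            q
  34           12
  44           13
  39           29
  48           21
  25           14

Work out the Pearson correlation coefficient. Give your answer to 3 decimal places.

n = 5, Σp = 190, Σq = 89, Σp² = 7542, Σq² = 1791, Σpq = 3469
nΣpq − ΣpΣq = 17345 − 16910 = 435
nΣp² − (Σp)² = 37710 − 36100 = 1610; nΣq² − (Σq)² = 8955 − 7921 = 1034
r = 435 / √(1610 × 1034) = 435 / 1290.2480 ≈ 0.337

0.337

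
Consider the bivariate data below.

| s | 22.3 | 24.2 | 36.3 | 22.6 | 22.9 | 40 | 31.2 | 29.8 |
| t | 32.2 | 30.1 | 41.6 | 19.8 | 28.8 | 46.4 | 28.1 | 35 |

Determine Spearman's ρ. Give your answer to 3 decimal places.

Rank s: 1, 4, 7, 2, 3, 8, 6, 5
Rank t: 5, 4, 7, 1, 3, 8, 2, 6
d = rank(s) − rank(t): -4, 0, 0, 1, 0, 0, 4, -1; Σd² = 34
ρ = 1 − 6Σd² / [n(n²−1)] = 1 − 6×34 / (8×63) = 1 − 204/504 ≈ 0.595

0.595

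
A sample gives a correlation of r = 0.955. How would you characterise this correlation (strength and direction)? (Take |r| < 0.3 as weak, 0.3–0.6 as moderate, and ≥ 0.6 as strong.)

strong positive

r = 0.955 > 0 so the relationship is positive.
|r| = 0.955, which falls in the strong range.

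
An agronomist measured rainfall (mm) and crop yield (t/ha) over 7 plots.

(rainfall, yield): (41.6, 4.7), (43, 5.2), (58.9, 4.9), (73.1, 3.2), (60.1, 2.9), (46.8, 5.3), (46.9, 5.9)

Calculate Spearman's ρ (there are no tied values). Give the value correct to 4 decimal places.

Rank rainfall: 1, 2, 5, 7, 6, 3, 4
Rank yield: 3, 5, 4, 2, 1, 6, 7
d = rank(rainfall) − rank(yield): -2, -3, 1, 5, 5, -3, -3; Σd² = 82
ρ = 1 − 6Σd² / [n(n²−1)] = 1 − 6×82 / (7×48) = 1 − 492/336 ≈ -0.4643

-0.4643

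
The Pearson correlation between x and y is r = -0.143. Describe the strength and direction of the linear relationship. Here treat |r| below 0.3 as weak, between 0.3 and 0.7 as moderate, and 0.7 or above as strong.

r = -0.143 < 0 so the relationship is negative.
|r| = 0.143, which falls in the weak range.

weak negative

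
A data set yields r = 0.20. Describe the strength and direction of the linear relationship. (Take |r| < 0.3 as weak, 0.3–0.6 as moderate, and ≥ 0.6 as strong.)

weak positive

r = 0.20 > 0 so the relationship is positive.
|r| = 0.20, which falls in the weak range.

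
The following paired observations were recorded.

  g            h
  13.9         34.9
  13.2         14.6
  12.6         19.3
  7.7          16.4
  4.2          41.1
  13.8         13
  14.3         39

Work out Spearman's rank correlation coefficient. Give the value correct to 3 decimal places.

-0.071

Rank g: 6, 4, 3, 2, 1, 5, 7
Rank h: 5, 2, 4, 3, 7, 1, 6
d = rank(g) − rank(h): 1, 2, -1, -1, -6, 4, 1; Σd² = 60
ρ = 1 − 6Σd² / [n(n²−1)] = 1 − 6×60 / (7×48) = 1 − 360/336 ≈ -0.071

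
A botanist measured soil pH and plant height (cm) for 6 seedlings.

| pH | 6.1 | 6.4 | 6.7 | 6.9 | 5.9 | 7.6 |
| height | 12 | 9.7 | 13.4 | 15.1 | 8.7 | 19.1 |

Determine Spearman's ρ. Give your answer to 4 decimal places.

0.9429

Rank pH: 2, 3, 4, 5, 1, 6
Rank height: 3, 2, 4, 5, 1, 6
d = rank(pH) − rank(height): -1, 1, 0, 0, 0, 0; Σd² = 2
ρ = 1 − 6Σd² / [n(n²−1)] = 1 − 6×2 / (6×35) = 1 − 12/210 ≈ 0.9429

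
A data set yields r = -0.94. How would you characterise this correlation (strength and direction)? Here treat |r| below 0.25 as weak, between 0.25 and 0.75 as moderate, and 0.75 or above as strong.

strong negative

r = -0.94 < 0 so the relationship is negative.
|r| = 0.94, which falls in the strong range.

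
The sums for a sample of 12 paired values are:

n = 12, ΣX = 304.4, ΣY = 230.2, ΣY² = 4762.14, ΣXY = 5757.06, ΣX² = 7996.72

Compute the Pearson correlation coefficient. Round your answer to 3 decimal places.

-0.267

r = (nΣXY − ΣXΣY) / √[(nΣX² − (ΣX)²)(nΣY² − (ΣY)²)]
Numerator: 12×5757.06 − 304.4×230.2 = -988.16
Denominator: √[(95960.64 − 92659.36)(57145.68 − 52992.04)] = √[3301.28 × 4153.64] = 3703.0162
r = -988.16 / 3703.0162 ≈ -0.267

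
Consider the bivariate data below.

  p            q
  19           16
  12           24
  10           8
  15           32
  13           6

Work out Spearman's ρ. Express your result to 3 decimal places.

0.300

Rank p: 5, 2, 1, 4, 3
Rank q: 3, 4, 2, 5, 1
d = rank(p) − rank(q): 2, -2, -1, -1, 2; Σd² = 14
ρ = 1 − 6Σd² / [n(n²−1)] = 1 − 6×14 / (5×24) = 1 − 84/120 ≈ 0.300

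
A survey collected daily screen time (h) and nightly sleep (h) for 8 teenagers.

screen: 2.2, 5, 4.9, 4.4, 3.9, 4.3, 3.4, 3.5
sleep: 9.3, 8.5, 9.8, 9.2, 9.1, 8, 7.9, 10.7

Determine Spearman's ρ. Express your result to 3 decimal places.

-0.024

Rank screen: 1, 8, 7, 6, 4, 5, 2, 3
Rank sleep: 6, 3, 7, 5, 4, 2, 1, 8
d = rank(screen) − rank(sleep): -5, 5, 0, 1, 0, 3, 1, -5; Σd² = 86
ρ = 1 − 6Σd² / [n(n²−1)] = 1 − 6×86 / (8×63) = 1 − 516/504 ≈ -0.024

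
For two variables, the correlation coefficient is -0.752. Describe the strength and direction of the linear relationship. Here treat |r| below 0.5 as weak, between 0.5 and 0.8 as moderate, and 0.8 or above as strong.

moderate negative

r = -0.752 < 0 so the relationship is negative.
|r| = 0.752, which falls in the moderate range.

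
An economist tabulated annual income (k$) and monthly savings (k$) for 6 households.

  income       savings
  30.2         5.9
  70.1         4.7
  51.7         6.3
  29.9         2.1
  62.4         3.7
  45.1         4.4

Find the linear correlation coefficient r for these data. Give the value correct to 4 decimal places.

0.1457

n = 6, Σx = 289.4, Σy = 27.1, Σx² = 15320.72, Σy² = 134.05, Σxy = 1325.47
nΣxy − ΣxΣy = 7952.82 − 7842.74 = 110.08
nΣx² − (Σx)² = 91924.32 − 83752.36 = 8171.96; nΣy² − (Σy)² = 804.3 − 734.41 = 69.89
r = 110.08 / √(8171.96 × 69.89) = 110.08 / 755.7369 ≈ 0.1457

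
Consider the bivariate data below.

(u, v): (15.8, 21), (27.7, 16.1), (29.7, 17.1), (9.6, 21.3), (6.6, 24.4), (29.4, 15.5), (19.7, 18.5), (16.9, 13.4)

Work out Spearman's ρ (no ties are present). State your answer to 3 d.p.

Rank u: 3, 6, 8, 2, 1, 7, 5, 4
Rank v: 6, 3, 4, 7, 8, 2, 5, 1
d = rank(u) − rank(v): -3, 3, 4, -5, -7, 5, 0, 3; Σd² = 142
ρ = 1 − 6Σd² / [n(n²−1)] = 1 − 6×142 / (8×63) = 1 − 852/504 ≈ -0.690

-0.690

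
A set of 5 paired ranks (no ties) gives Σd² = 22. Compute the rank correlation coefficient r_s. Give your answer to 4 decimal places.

ρ = 1 − 6Σd² / [n(n²−1)] = 1 − 6×22 / (5×24)
  = 1 − 132/120 = 1 − 1.10000 ≈ -0.1000

-0.1000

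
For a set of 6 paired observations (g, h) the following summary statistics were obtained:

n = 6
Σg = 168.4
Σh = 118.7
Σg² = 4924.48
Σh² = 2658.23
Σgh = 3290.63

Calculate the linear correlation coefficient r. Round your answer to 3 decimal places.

r = (nΣgh − ΣgΣh) / √[(nΣg² − (Σg)²)(nΣh² − (Σh)²)]
Numerator: 6×3290.63 − 168.4×118.7 = -245.3
Denominator: √[(29546.88 − 28358.56)(15949.38 − 14089.69)] = √[1188.32 × 1859.69] = 1486.5755
r = -245.3 / 1486.5755 ≈ -0.165

-0.165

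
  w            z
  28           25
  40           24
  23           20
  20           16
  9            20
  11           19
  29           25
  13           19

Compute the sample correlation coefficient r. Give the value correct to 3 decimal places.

0.688

n = 8, Σw = 173, Σz = 168, Σw² = 4525, Σz² = 3604, Σwz = 3801
nΣwz − ΣwΣz = 30408 − 29064 = 1344
nΣw² − (Σw)² = 36200 − 29929 = 6271; nΣz² − (Σz)² = 28832 − 28224 = 608
r = 1344 / √(6271 × 608) = 1344 / 1952.6310 ≈ 0.688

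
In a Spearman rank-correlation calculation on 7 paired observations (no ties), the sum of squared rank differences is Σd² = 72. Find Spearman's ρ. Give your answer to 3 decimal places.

-0.286

ρ = 1 − 6Σd² / [n(n²−1)] = 1 − 6×72 / (7×48)
  = 1 − 432/336 = 1 − 1.2857 ≈ -0.286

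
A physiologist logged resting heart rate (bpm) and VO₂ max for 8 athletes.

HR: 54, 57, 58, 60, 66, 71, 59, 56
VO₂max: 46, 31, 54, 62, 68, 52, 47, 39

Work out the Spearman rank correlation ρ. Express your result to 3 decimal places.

0.714

Rank HR: 1, 3, 4, 6, 7, 8, 5, 2
Rank VO₂max: 3, 1, 6, 7, 8, 5, 4, 2
d = rank(HR) − rank(VO₂max): -2, 2, -2, -1, -1, 3, 1, 0; Σd² = 24
ρ = 1 − 6Σd² / [n(n²−1)] = 1 − 6×24 / (8×63) = 1 − 144/504 ≈ 0.714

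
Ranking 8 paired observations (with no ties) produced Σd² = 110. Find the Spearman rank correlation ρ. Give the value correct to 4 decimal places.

-0.3095

ρ = 1 − 6Σd² / [n(n²−1)] = 1 − 6×110 / (8×63)
  = 1 − 660/504 = 1 − 1.30952 ≈ -0.3095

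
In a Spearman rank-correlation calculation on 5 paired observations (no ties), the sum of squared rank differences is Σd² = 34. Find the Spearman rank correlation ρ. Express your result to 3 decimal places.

ρ = 1 − 6Σd² / [n(n²−1)] = 1 − 6×34 / (5×24)
  = 1 − 204/120 = 1 − 1.7000 ≈ -0.700

-0.700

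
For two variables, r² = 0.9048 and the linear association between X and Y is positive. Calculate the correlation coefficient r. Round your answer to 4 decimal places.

0.9512

|r| = √0.9048 = 0.9512
The association is positive, so r = 0.9512.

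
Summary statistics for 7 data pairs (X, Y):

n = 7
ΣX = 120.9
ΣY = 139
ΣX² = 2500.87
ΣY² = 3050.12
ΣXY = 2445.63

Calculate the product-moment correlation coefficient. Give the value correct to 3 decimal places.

0.130

r = (nΣXY − ΣXΣY) / √[(nΣX² − (ΣX)²)(nΣY² − (ΣY)²)]
Numerator: 7×2445.63 − 120.9×139 = 314.31
Denominator: √[(17506.09 − 14616.81)(21350.84 − 19321)] = √[2889.28 × 2029.84] = 2421.7300
r = 314.31 / 2421.7300 ≈ 0.130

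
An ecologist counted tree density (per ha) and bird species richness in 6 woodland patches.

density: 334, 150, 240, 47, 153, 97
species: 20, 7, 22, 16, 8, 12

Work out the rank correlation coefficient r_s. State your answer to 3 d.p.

0.429

Rank density: 6, 3, 5, 1, 4, 2
Rank species: 5, 1, 6, 4, 2, 3
d = rank(density) − rank(species): 1, 2, -1, -3, 2, -1; Σd² = 20
ρ = 1 − 6Σd² / [n(n²−1)] = 1 − 6×20 / (6×35) = 1 − 120/210 ≈ 0.429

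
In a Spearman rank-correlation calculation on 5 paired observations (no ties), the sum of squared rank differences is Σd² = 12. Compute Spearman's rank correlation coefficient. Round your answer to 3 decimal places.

0.400

ρ = 1 − 6Σd² / [n(n²−1)] = 1 − 6×12 / (5×24)
  = 1 − 72/120 = 1 − 0.6000 ≈ 0.400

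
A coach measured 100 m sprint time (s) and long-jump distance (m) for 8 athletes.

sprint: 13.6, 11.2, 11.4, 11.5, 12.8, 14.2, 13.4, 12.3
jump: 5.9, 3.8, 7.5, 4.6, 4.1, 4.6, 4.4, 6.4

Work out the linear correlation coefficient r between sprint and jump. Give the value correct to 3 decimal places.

n = 8, Σx = 100.4, Σy = 41.3, Σx² = 1268.94, Σy² = 224.95, Σxy = 516.68
nΣxy − ΣxΣy = 4133.44 − 4146.52 = -13.08
nΣx² − (Σx)² = 10151.52 − 10080.16 = 71.36; nΣy² − (Σy)² = 1799.6 − 1705.69 = 93.91
r = -13.08 / √(71.36 × 93.91) = -13.08 / 81.8622 ≈ -0.160

-0.160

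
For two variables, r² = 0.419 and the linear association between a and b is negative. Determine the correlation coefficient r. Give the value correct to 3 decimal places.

|r| = √0.419 = 0.647
The association is negative, so r = −0.647.

-0.647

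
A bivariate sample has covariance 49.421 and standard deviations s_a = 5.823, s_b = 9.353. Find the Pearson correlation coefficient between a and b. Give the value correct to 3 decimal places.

r = Cov(a,b) / (s_a · s_b) = 49.421 / (5.823 × 9.353)
  = 49.421 / 54.4625 ≈ 0.907

0.907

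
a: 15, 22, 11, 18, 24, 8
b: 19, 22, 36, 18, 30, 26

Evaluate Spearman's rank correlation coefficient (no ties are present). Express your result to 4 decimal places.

-0.1429

Rank a: 3, 5, 2, 4, 6, 1
Rank b: 2, 3, 6, 1, 5, 4
d = rank(a) − rank(b): 1, 2, -4, 3, 1, -3; Σd² = 40
ρ = 1 − 6Σd² / [n(n²−1)] = 1 − 6×40 / (6×35) = 1 − 240/210 ≈ -0.1429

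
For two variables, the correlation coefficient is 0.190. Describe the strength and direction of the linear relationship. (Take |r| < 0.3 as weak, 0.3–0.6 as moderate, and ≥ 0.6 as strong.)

r = 0.190 > 0 so the relationship is positive.
|r| = 0.190, which falls in the weak range.

weak positive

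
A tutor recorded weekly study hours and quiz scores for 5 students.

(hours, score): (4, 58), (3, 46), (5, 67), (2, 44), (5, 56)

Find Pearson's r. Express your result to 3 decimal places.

n = 5, Σx = 19, Σy = 271, Σx² = 79, Σy² = 15041, Σxy = 1073
nΣxy − ΣxΣy = 5365 − 5149 = 216
nΣx² − (Σx)² = 395 − 361 = 34; nΣy² − (Σy)² = 75205 − 73441 = 1764
r = 216 / √(34 × 1764) = 216 / 244.9000 ≈ 0.882

0.882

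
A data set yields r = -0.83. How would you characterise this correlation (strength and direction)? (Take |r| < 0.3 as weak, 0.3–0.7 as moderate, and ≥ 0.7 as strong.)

strong negative

r = -0.83 < 0 so the relationship is negative.
|r| = 0.83, which falls in the strong range.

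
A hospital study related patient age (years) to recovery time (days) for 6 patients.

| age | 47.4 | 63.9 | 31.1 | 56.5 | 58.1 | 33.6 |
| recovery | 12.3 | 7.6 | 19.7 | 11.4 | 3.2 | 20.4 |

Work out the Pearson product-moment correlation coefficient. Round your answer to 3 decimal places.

n = 6, Σx = 290.6, Σy = 74.6, Σx² = 14994, Σy² = 1153.5, Σxy = 3196.79
nΣxy − ΣxΣy = 19180.74 − 21678.76 = -2498.02
nΣx² − (Σx)² = 89964 − 84448.36 = 5515.64; nΣy² − (Σy)² = 6921 − 5565.16 = 1355.84
r = -2498.02 / √(5515.64 × 1355.84) = -2498.02 / 2734.6527 ≈ -0.913

-0.913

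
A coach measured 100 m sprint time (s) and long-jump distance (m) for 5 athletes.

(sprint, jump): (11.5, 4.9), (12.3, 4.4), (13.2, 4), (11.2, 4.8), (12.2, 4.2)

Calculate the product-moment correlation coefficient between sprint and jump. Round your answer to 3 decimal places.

n = 5, Σx = 60.4, Σy = 22.3, Σx² = 732.06, Σy² = 100.05, Σxy = 268.27
nΣxy − ΣxΣy = 1341.35 − 1346.92 = -5.57
nΣx² − (Σx)² = 3660.3 − 3648.16 = 12.14; nΣy² − (Σy)² = 500.25 − 497.29 = 2.96
r = -5.57 / √(12.14 × 2.96) = -5.57 / 5.9945 ≈ -0.929

-0.929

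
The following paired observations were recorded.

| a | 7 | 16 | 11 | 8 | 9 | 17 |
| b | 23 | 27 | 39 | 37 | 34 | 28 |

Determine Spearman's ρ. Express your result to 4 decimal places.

0.0857

Rank a: 1, 5, 4, 2, 3, 6
Rank b: 1, 2, 6, 5, 4, 3
d = rank(a) − rank(b): 0, 3, -2, -3, -1, 3; Σd² = 32
ρ = 1 − 6Σd² / [n(n²−1)] = 1 − 6×32 / (6×35) = 1 − 192/210 ≈ 0.0857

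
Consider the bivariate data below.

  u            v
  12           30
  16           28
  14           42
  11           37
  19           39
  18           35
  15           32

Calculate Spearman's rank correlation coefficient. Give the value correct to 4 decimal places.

0.0357

Rank u: 2, 5, 3, 1, 7, 6, 4
Rank v: 2, 1, 7, 5, 6, 4, 3
d = rank(u) − rank(v): 0, 4, -4, -4, 1, 2, 1; Σd² = 54
ρ = 1 − 6Σd² / [n(n²−1)] = 1 − 6×54 / (7×48) = 1 − 324/336 ≈ 0.0357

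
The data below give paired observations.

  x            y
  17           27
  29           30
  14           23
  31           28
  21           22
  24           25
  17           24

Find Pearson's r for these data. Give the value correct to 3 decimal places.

n = 7, Σx = 153, Σy = 179, Σx² = 3593, Σy² = 4627, Σxy = 3989
nΣxy − ΣxΣy = 27923 − 27387 = 536
nΣx² − (Σx)² = 25151 − 23409 = 1742; nΣy² − (Σy)² = 32389 − 32041 = 348
r = 536 / √(1742 × 348) = 536 / 778.5987 ≈ 0.688

0.688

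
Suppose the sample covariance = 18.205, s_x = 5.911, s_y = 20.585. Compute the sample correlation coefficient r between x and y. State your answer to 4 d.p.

r = Cov(x,y) / (s_x · s_y) = 18.205 / (5.911 × 20.585)
  = 18.205 / 121.6779 ≈ 0.1496

0.1496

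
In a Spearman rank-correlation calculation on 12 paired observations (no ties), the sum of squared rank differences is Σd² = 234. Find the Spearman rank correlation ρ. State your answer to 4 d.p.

ρ = 1 − 6Σd² / [n(n²−1)] = 1 − 6×234 / (12×143)
  = 1 − 1404/1716 = 1 − 0.81818 ≈ 0.1818

0.1818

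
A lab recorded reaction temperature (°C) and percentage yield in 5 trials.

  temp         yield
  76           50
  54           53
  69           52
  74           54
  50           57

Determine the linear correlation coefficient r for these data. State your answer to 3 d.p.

-0.713

n = 5, Σx = 323, Σy = 266, Σx² = 21429, Σy² = 14178, Σxy = 17096
nΣxy − ΣxΣy = 85480 − 85918 = -438
nΣx² − (Σx)² = 107145 − 104329 = 2816; nΣy² − (Σy)² = 70890 − 70756 = 134
r = -438 / √(2816 × 134) = -438 / 614.2833 ≈ -0.713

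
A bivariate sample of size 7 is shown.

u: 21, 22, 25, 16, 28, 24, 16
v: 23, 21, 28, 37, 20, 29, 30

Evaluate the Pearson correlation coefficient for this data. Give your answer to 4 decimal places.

-0.6766

n = 7, Σu = 152, Σv = 188, Σu² = 3422, Σv² = 5264, Σuv = 3973
nΣuv − ΣuΣv = 27811 − 28576 = -765
nΣu² − (Σu)² = 23954 − 23104 = 850; nΣv² − (Σv)² = 36848 − 35344 = 1504
r = -765 / √(850 × 1504) = -765 / 1130.6635 ≈ -0.6766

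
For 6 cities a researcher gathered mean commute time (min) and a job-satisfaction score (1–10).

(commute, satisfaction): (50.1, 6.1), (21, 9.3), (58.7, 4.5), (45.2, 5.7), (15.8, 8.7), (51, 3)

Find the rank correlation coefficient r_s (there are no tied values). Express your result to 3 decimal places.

Rank commute: 4, 2, 6, 3, 1, 5
Rank satisfaction: 4, 6, 2, 3, 5, 1
d = rank(commute) − rank(satisfaction): 0, -4, 4, 0, -4, 4; Σd² = 64
ρ = 1 − 6Σd² / [n(n²−1)] = 1 − 6×64 / (6×35) = 1 − 384/210 ≈ -0.829

-0.829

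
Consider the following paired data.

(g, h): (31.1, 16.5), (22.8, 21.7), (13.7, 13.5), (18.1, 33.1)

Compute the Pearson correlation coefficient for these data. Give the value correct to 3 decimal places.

-0.129

n = 4, Σg = 85.7, Σh = 84.8, Σg² = 2002.35, Σh² = 2021, Σgh = 1791.97
nΣgh − ΣgΣh = 7167.88 − 7267.36 = -99.48
nΣg² − (Σg)² = 8009.4 − 7344.49 = 664.91; nΣh² − (Σh)² = 8084 − 7191.04 = 892.96
r = -99.48 / √(664.91 × 892.96) = -99.48 / 770.5440 ≈ -0.129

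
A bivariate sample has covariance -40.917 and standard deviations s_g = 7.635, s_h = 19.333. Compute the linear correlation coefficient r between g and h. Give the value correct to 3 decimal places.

-0.277

r = Cov(g,h) / (s_g · s_h) = -40.917 / (7.635 × 19.333)
  = -40.917 / 147.6075 ≈ -0.277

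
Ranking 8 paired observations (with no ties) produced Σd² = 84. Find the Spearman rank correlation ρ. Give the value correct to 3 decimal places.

0.000

ρ = 1 − 6Σd² / [n(n²−1)] = 1 − 6×84 / (8×63)
  = 1 − 504/504 = 1 − 1.0000 ≈ 0.000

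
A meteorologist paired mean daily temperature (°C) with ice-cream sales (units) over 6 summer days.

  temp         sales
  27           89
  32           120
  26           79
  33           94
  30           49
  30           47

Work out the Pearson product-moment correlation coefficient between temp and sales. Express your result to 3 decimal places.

0.257

n = 6, Σx = 178, Σy = 478, Σx² = 5318, Σy² = 42008, Σxy = 14279
nΣxy − ΣxΣy = 85674 − 85084 = 590
nΣx² − (Σx)² = 31908 − 31684 = 224; nΣy² − (Σy)² = 252048 − 228484 = 23564
r = 590 / √(224 × 23564) = 590 / 2297.4629 ≈ 0.257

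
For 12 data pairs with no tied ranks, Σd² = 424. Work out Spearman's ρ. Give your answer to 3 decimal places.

-0.483

ρ = 1 − 6Σd² / [n(n²−1)] = 1 − 6×424 / (12×143)
  = 1 − 2544/1716 = 1 − 1.4825 ≈ -0.483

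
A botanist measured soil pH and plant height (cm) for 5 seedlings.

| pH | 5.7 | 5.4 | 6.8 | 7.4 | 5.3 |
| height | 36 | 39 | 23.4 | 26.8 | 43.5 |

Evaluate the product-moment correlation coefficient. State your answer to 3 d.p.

n = 5, Σx = 30.6, Σy = 168.7, Σx² = 190.74, Σy² = 5975.05, Σxy = 1003.79
nΣxy − ΣxΣy = 5018.95 − 5162.22 = -143.27
nΣx² − (Σx)² = 953.7 − 936.36 = 17.34; nΣy² − (Σy)² = 29875.25 − 28459.69 = 1415.56
r = -143.27 / √(17.34 × 1415.56) = -143.27 / 156.6710 ≈ -0.914

-0.914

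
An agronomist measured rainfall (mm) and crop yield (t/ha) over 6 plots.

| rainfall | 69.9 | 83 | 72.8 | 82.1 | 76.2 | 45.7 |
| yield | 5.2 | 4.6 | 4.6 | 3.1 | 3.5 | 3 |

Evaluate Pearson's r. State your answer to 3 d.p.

n = 6, Σx = 429.7, Σy = 24, Σx² = 31710.19, Σy² = 100.22, Σxy = 1738.47
nΣxy − ΣxΣy = 10430.82 − 10312.8 = 118.02
nΣx² − (Σx)² = 190261.14 − 184642.09 = 5619.05; nΣy² − (Σy)² = 601.32 − 576 = 25.32
r = 118.02 / √(5619.05 × 25.32) = 118.02 / 377.1927 ≈ 0.313

0.313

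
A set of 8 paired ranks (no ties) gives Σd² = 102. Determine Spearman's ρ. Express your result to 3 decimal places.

-0.214

ρ = 1 − 6Σd² / [n(n²−1)] = 1 − 6×102 / (8×63)
  = 1 − 612/504 = 1 − 1.2143 ≈ -0.214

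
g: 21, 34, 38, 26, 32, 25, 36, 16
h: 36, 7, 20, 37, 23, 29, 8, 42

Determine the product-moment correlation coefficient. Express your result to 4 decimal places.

-0.8692

n = 8, Σg = 228, Σh = 202, Σg² = 6918, Σh² = 6312, Σgh = 5137
nΣgh − ΣgΣh = 41096 − 46056 = -4960
nΣg² − (Σg)² = 55344 − 51984 = 3360; nΣh² − (Σh)² = 50496 − 40804 = 9692
r = -4960 / √(3360 × 9692) = -4960 / 5706.5857 ≈ -0.8692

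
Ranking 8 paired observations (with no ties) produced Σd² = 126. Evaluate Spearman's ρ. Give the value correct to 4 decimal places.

-0.5000

ρ = 1 − 6Σd² / [n(n²−1)] = 1 − 6×126 / (8×63)
  = 1 − 756/504 = 1 − 1.50000 ≈ -0.5000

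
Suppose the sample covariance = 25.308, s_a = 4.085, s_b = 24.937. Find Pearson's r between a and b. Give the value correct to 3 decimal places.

r = Cov(a,b) / (s_a · s_b) = 25.308 / (4.085 × 24.937)
  = 25.308 / 101.8676 ≈ 0.248

0.248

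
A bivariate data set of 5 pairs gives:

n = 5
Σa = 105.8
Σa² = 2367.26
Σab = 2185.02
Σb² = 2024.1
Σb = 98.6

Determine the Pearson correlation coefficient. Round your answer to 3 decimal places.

r = (nΣab − ΣaΣb) / √[(nΣa² − (Σa)²)(nΣb² − (Σb)²)]
Numerator: 5×2185.02 − 105.8×98.6 = 493.22
Denominator: √[(11836.3 − 11193.64)(10120.5 − 9721.96)] = √[642.66 × 398.54] = 506.0886
r = 493.22 / 506.0886 ≈ 0.975

0.975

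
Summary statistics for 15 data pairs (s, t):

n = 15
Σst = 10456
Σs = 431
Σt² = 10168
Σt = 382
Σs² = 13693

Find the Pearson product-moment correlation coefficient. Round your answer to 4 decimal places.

-0.6856

r = (nΣst − ΣsΣt) / √[(nΣs² − (Σs)²)(nΣt² − (Σt)²)]
Numerator: 15×10456 − 431×382 = -7802
Denominator: √[(205395 − 185761)(152520 − 145924)] = √[19634 × 6596] = 11380.0643
r = -7802 / 11380.0643 ≈ -0.6856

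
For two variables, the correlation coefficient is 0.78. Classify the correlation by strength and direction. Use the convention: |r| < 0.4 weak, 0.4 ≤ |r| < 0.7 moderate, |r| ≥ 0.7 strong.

strong positive

r = 0.78 > 0 so the relationship is positive.
|r| = 0.78, which falls in the strong range.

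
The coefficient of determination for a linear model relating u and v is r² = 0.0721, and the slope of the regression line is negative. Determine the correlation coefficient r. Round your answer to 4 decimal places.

-0.2685

|r| = √0.0721 = 0.2685
The association is negative, so r = −0.2685.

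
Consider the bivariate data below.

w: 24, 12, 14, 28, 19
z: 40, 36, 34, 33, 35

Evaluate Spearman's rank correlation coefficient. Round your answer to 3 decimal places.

-0.300

Rank w: 4, 1, 2, 5, 3
Rank z: 5, 4, 2, 1, 3
d = rank(w) − rank(z): -1, -3, 0, 4, 0; Σd² = 26
ρ = 1 − 6Σd² / [n(n²−1)] = 1 − 6×26 / (5×24) = 1 − 156/120 ≈ -0.300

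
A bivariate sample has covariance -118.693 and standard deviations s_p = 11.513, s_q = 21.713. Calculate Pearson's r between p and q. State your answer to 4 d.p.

r = Cov(p,q) / (s_p · s_q) = -118.693 / (11.513 × 21.713)
  = -118.693 / 249.9818 ≈ -0.4748

-0.4748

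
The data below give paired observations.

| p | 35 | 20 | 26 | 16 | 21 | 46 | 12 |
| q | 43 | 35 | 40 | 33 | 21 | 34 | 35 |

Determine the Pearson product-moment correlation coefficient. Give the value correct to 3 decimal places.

n = 7, Σp = 176, Σq = 241, Σp² = 5258, Σq² = 8585, Σpq = 6198
nΣpq − ΣpΣq = 43386 − 42416 = 970
nΣp² − (Σp)² = 36806 − 30976 = 5830; nΣq² − (Σq)² = 60095 − 58081 = 2014
r = 970 / √(5830 × 2014) = 970 / 3426.6047 ≈ 0.283

0.283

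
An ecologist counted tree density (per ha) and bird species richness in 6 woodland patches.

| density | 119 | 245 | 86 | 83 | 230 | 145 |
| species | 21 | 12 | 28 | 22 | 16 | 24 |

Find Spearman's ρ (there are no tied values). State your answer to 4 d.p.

Rank density: 3, 6, 2, 1, 5, 4
Rank species: 3, 1, 6, 4, 2, 5
d = rank(density) − rank(species): 0, 5, -4, -3, 3, -1; Σd² = 60
ρ = 1 − 6Σd² / [n(n²−1)] = 1 − 6×60 / (6×35) = 1 − 360/210 ≈ -0.7143

-0.7143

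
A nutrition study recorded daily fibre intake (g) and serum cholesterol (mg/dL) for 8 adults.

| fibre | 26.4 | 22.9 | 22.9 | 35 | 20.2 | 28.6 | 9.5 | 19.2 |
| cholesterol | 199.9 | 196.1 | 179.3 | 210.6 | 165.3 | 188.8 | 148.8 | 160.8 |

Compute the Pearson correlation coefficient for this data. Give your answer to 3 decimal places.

n = 8, Σx = 184.7, Σy = 1449.6, Σx² = 4655.67, Σy² = 265883.68, Σxy = 34484.72
nΣxy − ΣxΣy = 275877.76 − 267741.12 = 8136.64
nΣx² − (Σx)² = 37245.36 − 34114.09 = 3131.27; nΣy² − (Σy)² = 2127069.44 − 2101340.16 = 25729.28
r = 8136.64 / √(3131.27 × 25729.28) = 8136.64 / 8975.8188 ≈ 0.907

0.907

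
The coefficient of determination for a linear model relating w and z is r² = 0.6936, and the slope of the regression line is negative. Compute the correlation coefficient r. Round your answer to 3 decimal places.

-0.833

|r| = √0.6936 = 0.833
The association is negative, so r = −0.833.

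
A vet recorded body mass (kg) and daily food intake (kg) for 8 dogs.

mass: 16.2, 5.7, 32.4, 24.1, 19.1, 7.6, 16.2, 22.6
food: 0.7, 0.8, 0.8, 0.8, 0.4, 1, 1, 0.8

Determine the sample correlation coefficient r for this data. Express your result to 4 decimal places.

-0.2346

n = 8, Σx = 143.9, Σy = 6.3, Σx² = 3121.27, Σy² = 5.21, Σxy = 110.62
nΣxy − ΣxΣy = 884.96 − 906.57 = -21.61
nΣx² − (Σx)² = 24970.16 − 20707.21 = 4262.95; nΣy² − (Σy)² = 41.68 − 39.69 = 1.99
r = -21.61 / √(4262.95 × 1.99) = -21.61 / 92.1047 ≈ -0.2346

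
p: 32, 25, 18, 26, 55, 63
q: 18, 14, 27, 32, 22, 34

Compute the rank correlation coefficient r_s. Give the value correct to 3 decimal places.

0.371

Rank p: 4, 2, 1, 3, 5, 6
Rank q: 2, 1, 4, 5, 3, 6
d = rank(p) − rank(q): 2, 1, -3, -2, 2, 0; Σd² = 22
ρ = 1 − 6Σd² / [n(n²−1)] = 1 − 6×22 / (6×35) = 1 − 132/210 ≈ 0.371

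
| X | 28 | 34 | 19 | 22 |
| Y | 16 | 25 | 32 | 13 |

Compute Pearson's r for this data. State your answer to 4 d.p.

n = 4, ΣX = 103, ΣY = 86, ΣX² = 2785, ΣY² = 2074, ΣXY = 2192
nΣXY − ΣXΣY = 8768 − 8858 = -90
nΣX² − (ΣX)² = 11140 − 10609 = 531; nΣY² − (ΣY)² = 8296 − 7396 = 900
r = -90 / √(531 × 900) = -90 / 691.3031 ≈ -0.1302

-0.1302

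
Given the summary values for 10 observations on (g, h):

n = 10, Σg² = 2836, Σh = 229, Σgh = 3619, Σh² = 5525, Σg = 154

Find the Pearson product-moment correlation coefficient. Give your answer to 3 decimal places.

r = (nΣgh − ΣgΣh) / √[(nΣg² − (Σg)²)(nΣh² − (Σh)²)]
Numerator: 10×3619 − 154×229 = 924
Denominator: √[(28360 − 23716)(55250 − 52441)] = √[4644 × 2809] = 3611.7857
r = 924 / 3611.7857 ≈ 0.256

0.256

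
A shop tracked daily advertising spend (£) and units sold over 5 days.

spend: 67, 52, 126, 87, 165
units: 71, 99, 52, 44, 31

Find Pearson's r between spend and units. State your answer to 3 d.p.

n = 5, Σx = 497, Σy = 297, Σx² = 57863, Σy² = 20443, Σxy = 25400
nΣxy − ΣxΣy = 127000 − 147609 = -20609
nΣx² − (Σx)² = 289315 − 247009 = 42306; nΣy² − (Σy)² = 102215 − 88209 = 14006
r = -20609 / √(42306 × 14006) = -20609 / 24342.1001 ≈ -0.847

-0.847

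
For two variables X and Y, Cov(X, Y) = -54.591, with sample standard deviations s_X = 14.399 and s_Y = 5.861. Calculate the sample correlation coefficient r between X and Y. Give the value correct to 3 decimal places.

-0.647

r = Cov(X,Y) / (s_X · s_Y) = -54.591 / (14.399 × 5.861)
  = -54.591 / 84.3925 ≈ -0.647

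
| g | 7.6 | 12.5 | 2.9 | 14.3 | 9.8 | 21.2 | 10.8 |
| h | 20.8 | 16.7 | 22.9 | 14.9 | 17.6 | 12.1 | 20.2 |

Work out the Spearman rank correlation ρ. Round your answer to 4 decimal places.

Rank g: 2, 5, 1, 6, 3, 7, 4
Rank h: 6, 3, 7, 2, 4, 1, 5
d = rank(g) − rank(h): -4, 2, -6, 4, -1, 6, -1; Σd² = 110
ρ = 1 − 6Σd² / [n(n²−1)] = 1 − 6×110 / (7×48) = 1 − 660/336 ≈ -0.9643

-0.9643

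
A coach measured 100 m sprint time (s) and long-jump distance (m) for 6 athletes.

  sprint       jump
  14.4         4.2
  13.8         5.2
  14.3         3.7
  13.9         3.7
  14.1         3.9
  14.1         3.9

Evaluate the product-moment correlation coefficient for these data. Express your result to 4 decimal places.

n = 6, Σx = 84.6, Σy = 24.6, Σx² = 1193.12, Σy² = 102.48, Σxy = 346.56
nΣxy − ΣxΣy = 2079.36 − 2081.16 = -1.8
nΣx² − (Σx)² = 7158.72 − 7157.16 = 1.56; nΣy² − (Σy)² = 614.88 − 605.16 = 9.72
r = -1.8 / √(1.56 × 9.72) = -1.8 / 3.8940 ≈ -0.4623

-0.4623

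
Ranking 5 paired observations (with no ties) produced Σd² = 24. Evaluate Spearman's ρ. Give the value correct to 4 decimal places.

-0.2000

ρ = 1 − 6Σd² / [n(n²−1)] = 1 − 6×24 / (5×24)
  = 1 − 144/120 = 1 − 1.20000 ≈ -0.2000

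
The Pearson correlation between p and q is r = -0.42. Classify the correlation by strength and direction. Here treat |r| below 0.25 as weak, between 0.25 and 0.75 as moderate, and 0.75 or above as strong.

moderate negative

r = -0.42 < 0 so the relationship is negative.
|r| = 0.42, which falls in the moderate range.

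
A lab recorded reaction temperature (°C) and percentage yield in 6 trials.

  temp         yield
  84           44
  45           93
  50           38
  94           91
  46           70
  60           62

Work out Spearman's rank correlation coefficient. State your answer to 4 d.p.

-0.2571

Rank temp: 5, 1, 3, 6, 2, 4
Rank yield: 2, 6, 1, 5, 4, 3
d = rank(temp) − rank(yield): 3, -5, 2, 1, -2, 1; Σd² = 44
ρ = 1 − 6Σd² / [n(n²−1)] = 1 − 6×44 / (6×35) = 1 − 264/210 ≈ -0.2571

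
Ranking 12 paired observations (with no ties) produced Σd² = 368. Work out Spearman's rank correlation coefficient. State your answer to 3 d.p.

ρ = 1 − 6Σd² / [n(n²−1)] = 1 − 6×368 / (12×143)
  = 1 − 2208/1716 = 1 − 1.2867 ≈ -0.287

-0.287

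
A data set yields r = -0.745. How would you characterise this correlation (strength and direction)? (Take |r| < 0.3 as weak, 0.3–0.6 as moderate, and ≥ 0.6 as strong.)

r = -0.745 < 0 so the relationship is negative.
|r| = 0.745, which falls in the strong range.

strong negative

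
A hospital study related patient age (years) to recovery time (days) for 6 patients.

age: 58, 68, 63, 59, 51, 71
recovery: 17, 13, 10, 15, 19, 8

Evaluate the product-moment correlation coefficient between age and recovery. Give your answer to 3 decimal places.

n = 6, Σx = 370, Σy = 82, Σx² = 23080, Σy² = 1208, Σxy = 4922
nΣxy − ΣxΣy = 29532 − 30340 = -808
nΣx² − (Σx)² = 138480 − 136900 = 1580; nΣy² − (Σy)² = 7248 − 6724 = 524
r = -808 / √(1580 × 524) = -808 / 909.9011 ≈ -0.888

-0.888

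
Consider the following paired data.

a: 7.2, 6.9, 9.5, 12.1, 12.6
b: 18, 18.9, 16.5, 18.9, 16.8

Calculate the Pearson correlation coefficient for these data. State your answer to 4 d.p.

n = 5, Σa = 48.3, Σb = 89.1, Σa² = 494.87, Σb² = 1592.91, Σab = 857.13
nΣab − ΣaΣb = 4285.65 − 4303.53 = -17.88
nΣa² − (Σa)² = 2474.35 − 2332.89 = 141.46; nΣb² − (Σb)² = 7964.55 − 7938.81 = 25.74
r = -17.88 / √(141.46 × 25.74) = -17.88 / 60.3422 ≈ -0.2963

-0.2963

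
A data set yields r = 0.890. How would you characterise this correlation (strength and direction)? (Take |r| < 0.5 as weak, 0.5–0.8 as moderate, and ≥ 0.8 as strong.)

strong positive

r = 0.890 > 0 so the relationship is positive.
|r| = 0.890, which falls in the strong range.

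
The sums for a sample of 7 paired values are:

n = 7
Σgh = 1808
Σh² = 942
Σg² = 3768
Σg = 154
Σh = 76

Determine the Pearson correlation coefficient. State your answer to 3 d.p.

r = (nΣgh − ΣgΣh) / √[(nΣg² − (Σg)²)(nΣh² − (Σh)²)]
Numerator: 7×1808 − 154×76 = 952
Denominator: √[(26376 − 23716)(6594 − 5776)] = √[2660 × 818] = 1475.0864
r = 952 / 1475.0864 ≈ 0.645

0.645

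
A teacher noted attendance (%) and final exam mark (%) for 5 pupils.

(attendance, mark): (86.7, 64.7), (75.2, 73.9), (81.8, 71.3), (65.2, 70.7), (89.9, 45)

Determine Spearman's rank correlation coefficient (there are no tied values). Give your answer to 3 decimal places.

Rank attendance: 4, 2, 3, 1, 5
Rank mark: 2, 5, 4, 3, 1
d = rank(attendance) − rank(mark): 2, -3, -1, -2, 4; Σd² = 34
ρ = 1 − 6Σd² / [n(n²−1)] = 1 − 6×34 / (5×24) = 1 − 204/120 ≈ -0.700

-0.700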